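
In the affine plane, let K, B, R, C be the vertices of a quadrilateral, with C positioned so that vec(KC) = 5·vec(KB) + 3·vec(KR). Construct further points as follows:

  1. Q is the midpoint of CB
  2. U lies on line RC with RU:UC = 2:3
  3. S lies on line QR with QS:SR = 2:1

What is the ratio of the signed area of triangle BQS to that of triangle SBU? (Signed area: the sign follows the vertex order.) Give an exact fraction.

Assign K = (0, 0), B = (1, 0), R = (0, 1), C = (5, 3) — the answer is frame-independent, so this choice is without loss of generality.
1. Q is the midpoint of CB ⇒ Q = (3, 3/2)
2. U lies on line RC with RU:UC = 2:3 ⇒ U = (2, 9/5)
3. S lies on line QR with QS:SR = 2:1 ⇒ S = (1, 7/6)
2·[BQS] = 7/3, 2·[SBU] = 7/6
[BQS]:[SBU] = 7/3:7/6 = 2

[BQS]:[SBU] = 2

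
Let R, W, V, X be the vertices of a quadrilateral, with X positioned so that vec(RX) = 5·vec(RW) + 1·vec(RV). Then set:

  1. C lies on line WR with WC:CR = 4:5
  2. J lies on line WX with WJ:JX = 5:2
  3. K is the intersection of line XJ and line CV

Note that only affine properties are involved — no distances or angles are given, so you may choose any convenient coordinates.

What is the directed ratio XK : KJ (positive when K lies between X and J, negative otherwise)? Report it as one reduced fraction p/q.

Choose coordinates R = (0, 0), W = (1, 0), V = (0, 1), X = (5, 1).
1. C lies on line WR with WC:CR = 4:5 ⇒ C = (5/9, 0)
2. J lies on line WX with WJ:JX = 5:2 ⇒ J = (27/7, 5/7)
3. K is the intersection of line XJ and line CV ⇒ K = (25/41, -4/41)
K = X + t·(J−X) with t = 315/82, so XK:KJ = t:(1−t) = 315/82:-233/82

XK:KJ = -315/233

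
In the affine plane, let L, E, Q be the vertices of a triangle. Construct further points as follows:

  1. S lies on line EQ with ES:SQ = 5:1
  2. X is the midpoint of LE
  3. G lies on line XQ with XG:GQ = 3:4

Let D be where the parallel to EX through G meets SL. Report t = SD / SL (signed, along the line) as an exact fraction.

Choose coordinates L = (0, 0), E = (1, 0), Q = (0, 1).
1. S lies on line EQ with ES:SQ = 5:1 ⇒ S = (1/6, 5/6)
2. X is the midpoint of LE ⇒ X = (1/2, 0)
3. G lies on line XQ with XG:GQ = 3:4 ⇒ G = (2/7, 3/7)
through G parallel to EX: direction (-1/2, 0); meets SL at D = (3/35, 3/7)
D = S + t·(L−S) with t = 17/35

t = 17/35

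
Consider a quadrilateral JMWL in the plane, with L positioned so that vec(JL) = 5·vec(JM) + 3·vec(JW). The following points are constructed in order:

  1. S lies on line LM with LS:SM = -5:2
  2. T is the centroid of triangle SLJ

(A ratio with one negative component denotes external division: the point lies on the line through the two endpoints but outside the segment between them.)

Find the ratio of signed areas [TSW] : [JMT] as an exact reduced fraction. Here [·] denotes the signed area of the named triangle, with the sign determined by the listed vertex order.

Assign J = (0, 0), M = (1, 0), W = (0, 1), L = (5, 3) — the answer is frame-independent, so this choice is without loss of generality.
1. S lies on line LM with LS:SM = -5:2 ⇒ S = (-5/3, -2)
2. T is the centroid of triangle SLJ ⇒ T = (10/9, 1/3)
2·[TSW] = -40/9, 2·[JMT] = 1/3
[TSW]:[JMT] = -40/9:1/3 = -40/3

[TSW]:[JMT] = -40/3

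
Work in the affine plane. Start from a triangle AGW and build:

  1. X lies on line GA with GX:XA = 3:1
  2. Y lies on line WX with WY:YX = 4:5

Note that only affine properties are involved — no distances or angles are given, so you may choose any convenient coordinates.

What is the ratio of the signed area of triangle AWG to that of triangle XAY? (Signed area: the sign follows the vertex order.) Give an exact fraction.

[AWG]:[XAY] = 36/5

Choose coordinates A = (0, 0), G = (1, 0), W = (0, 1).
1. X lies on line GA with GX:XA = 3:1 ⇒ X = (1/4, 0)
2. Y lies on line WX with WY:YX = 4:5 ⇒ Y = (1/9, 5/9)
2·[AWG] = -1, 2·[XAY] = -5/36
[AWG]:[XAY] = -1:-5/36 = 36/5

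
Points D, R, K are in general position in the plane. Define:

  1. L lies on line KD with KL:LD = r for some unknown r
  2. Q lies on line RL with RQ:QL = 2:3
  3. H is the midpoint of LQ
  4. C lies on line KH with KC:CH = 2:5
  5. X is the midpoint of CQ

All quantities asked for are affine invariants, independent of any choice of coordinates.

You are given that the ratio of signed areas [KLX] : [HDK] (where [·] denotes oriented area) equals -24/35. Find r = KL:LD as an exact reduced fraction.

Work in coordinates with D = (0, 0), R = (1, 0), K = (0, 1).
1. With KL:LD = r, write λ = r/(r+1) so L = K + λ·(D−K); L is affine-linear in λ
2. Q lies on line RL with RQ:QL = 2:3 ⇒ Q is an affine combination of earlier points and hence also affine-linear in λ
3. H is the midpoint of LQ ⇒ H is an affine combination of earlier points and hence also affine-linear in λ
4. C lies on line KH with KC:CH = 2:5 ⇒ C is an affine combination of earlier points and hence also affine-linear in λ
5. X is the midpoint of CQ ⇒ X is an affine combination of earlier points and hence also affine-linear in λ
Every point depending on L is an affine combination of L and λ-independent points, so each such coordinate is linear in λ; the λ² term in each signed area is a multiple of (D−K)×(D−K) = 0, so 2·[KLX] and 2·[HDK] are each linear in λ. Evaluating at λ=0 and λ=1:
  2·[KLX] = 12/35·λ,   2·[HDK] = -3/10
So [KLX]:[HDK] = (12/35·λ) / (-3/10). Setting this equal to -24/35:
  12/35·λ = -24/35·(-3/10)  ⇒  λ = 3/5
Then r = λ/(1−λ) = (3/5)/(2/5) = 3/2. Check: with r = 3/2, L = (0, 2/5) and [KLX]:[HDK] = -24/35 as required.

r = 3/2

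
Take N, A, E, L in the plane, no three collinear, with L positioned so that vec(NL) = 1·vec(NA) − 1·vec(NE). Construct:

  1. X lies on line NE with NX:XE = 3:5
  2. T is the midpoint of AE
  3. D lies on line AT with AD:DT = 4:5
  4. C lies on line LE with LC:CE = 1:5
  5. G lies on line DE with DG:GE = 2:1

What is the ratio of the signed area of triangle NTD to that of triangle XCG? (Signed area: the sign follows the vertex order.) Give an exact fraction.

Choose coordinates N = (0, 0), A = (1, 0), E = (0, 1), L = (1, -1).
1. X lies on line NE with NX:XE = 3:5 ⇒ X = (0, 3/8)
2. T is the midpoint of AE ⇒ T = (1/2, 1/2)
3. D lies on line AT with AD:DT = 4:5 ⇒ D = (7/9, 2/9)
4. C lies on line LE with LC:CE = 1:5 ⇒ C = (5/6, -2/3)
5. G lies on line DE with DG:GE = 2:1 ⇒ G = (7/27, 20/27)
2·[NTD] = -5/18, 2·[XCG] = 745/1296
[NTD]:[XCG] = -5/18:745/1296 = -72/149

[NTD]:[XCG] = -72/149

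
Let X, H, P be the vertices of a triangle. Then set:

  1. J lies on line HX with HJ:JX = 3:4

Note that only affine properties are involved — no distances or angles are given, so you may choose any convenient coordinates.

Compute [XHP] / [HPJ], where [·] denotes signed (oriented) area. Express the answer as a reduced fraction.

Assign X = (0, 0), H = (1, 0), P = (0, 1) — the answer is frame-independent, so this choice is without loss of generality.
1. J lies on line HX with HJ:JX = 3:4 ⇒ J = (4/7, 0)
2·[XHP] = 1, 2·[HPJ] = 3/7
[XHP]:[HPJ] = 1:3/7 = 7/3

[XHP]:[HPJ] = 7/3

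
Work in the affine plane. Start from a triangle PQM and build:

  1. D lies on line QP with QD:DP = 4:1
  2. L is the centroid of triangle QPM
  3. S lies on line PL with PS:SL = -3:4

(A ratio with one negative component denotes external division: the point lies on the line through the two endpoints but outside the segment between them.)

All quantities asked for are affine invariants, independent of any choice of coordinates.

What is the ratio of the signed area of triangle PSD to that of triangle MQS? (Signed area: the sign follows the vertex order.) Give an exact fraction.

[PSD]:[MQS] = -1/15

Choose coordinates P = (0, 0), Q = (1, 0), M = (0, 1).
1. D lies on line QP with QD:DP = 4:1 ⇒ D = (1/5, 0)
2. L is the centroid of triangle QPM ⇒ L = (1/3, 1/3)
3. S lies on line PL with PS:SL = -3:4 ⇒ S = (-1, -1)
2·[PSD] = 1/5, 2·[MQS] = -3
[PSD]:[MQS] = 1/5:-3 = -1/15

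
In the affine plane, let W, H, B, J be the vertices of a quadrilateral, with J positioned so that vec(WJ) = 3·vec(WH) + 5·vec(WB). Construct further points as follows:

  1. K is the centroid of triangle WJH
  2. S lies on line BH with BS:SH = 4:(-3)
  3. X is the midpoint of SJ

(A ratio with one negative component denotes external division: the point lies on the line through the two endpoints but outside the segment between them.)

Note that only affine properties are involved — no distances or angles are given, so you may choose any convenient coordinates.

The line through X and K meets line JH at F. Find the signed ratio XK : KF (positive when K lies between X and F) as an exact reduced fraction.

XK:KF = -73/10

Choose coordinates W = (0, 0), H = (1, 0), B = (0, 1), J = (3, 5).
1. K is the centroid of triangle WJH ⇒ K = (4/3, 5/3)
2. S lies on line BH with BS:SH = 4:(-3) ⇒ S = (4, -3)
3. X is the midpoint of SJ ⇒ X = (7/2, 1)
line XK meets JH at F = (119/73, 115/73)
K = X + t·(F−X) with t = 73/63, so XK:KF = 73/63:-10/63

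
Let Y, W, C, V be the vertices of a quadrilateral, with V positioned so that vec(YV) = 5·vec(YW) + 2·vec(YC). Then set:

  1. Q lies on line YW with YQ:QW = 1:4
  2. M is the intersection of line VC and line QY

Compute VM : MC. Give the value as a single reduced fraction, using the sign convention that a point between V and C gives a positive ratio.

Choose coordinates Y = (0, 0), W = (1, 0), C = (0, 1), V = (5, 2).
1. Q lies on line YW with YQ:QW = 1:4 ⇒ Q = (1/5, 0)
2. M is the intersection of line VC and line QY ⇒ M = (-5, 0)
M = V + t·(C−V) with t = 2, so VM:MC = t:(1−t) = 2:-1

VM:MC = -2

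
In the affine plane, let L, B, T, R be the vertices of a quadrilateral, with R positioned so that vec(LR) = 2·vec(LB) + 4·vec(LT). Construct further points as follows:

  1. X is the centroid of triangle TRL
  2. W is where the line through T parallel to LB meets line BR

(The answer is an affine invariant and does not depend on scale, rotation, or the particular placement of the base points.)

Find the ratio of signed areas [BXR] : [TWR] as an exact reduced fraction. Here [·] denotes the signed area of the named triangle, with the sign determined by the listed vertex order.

Choose coordinates L = (0, 0), B = (1, 0), T = (0, 1), R = (2, 4).
1. X is the centroid of triangle TRL ⇒ X = (2/3, 5/3)
2. W is where the line through T parallel to LB meets line BR ⇒ W = (5/4, 1)
2·[BXR] = -3, 2·[TWR] = 15/4
[BXR]:[TWR] = -3:15/4 = -4/5

[BXR]:[TWR] = -4/5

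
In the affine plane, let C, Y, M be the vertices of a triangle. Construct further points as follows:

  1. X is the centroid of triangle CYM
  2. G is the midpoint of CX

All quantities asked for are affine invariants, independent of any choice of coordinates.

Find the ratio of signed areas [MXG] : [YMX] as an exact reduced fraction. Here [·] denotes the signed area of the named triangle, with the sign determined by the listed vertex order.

[MXG]:[YMX] = -1/2

Assign C = (0, 0), Y = (1, 0), M = (0, 1) — the answer is frame-independent, so this choice is without loss of generality.
1. X is the centroid of triangle CYM ⇒ X = (1/3, 1/3)
2. G is the midpoint of CX ⇒ G = (1/6, 1/6)
2·[MXG] = -1/6, 2·[YMX] = 1/3
[MXG]:[YMX] = -1/6:1/3 = -1/2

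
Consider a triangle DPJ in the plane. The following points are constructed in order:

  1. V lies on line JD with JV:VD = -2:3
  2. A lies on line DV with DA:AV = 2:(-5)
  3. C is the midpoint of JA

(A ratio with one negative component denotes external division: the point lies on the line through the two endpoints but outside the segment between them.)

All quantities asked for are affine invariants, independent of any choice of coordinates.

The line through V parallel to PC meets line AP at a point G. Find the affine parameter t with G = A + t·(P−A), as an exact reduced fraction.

t = 10/3

Work in coordinates with D = (0, 0), P = (1, 0), J = (0, 1).
1. V lies on line JD with JV:VD = -2:3 ⇒ V = (0, 3)
2. A lies on line DV with DA:AV = 2:(-5) ⇒ A = (0, -2)
3. C is the midpoint of JA ⇒ C = (0, -1/2)
through V parallel to PC: direction (-1, -1/2); meets AP at G = (10/3, 14/3)
G = A + t·(P−A) with t = 10/3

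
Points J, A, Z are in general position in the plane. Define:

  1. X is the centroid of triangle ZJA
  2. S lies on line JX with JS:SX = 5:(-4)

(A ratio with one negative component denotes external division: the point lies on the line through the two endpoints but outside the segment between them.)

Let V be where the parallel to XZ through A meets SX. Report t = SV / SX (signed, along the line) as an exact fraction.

Choose coordinates J = (0, 0), A = (1, 0), Z = (0, 1).
1. X is the centroid of triangle ZJA ⇒ X = (1/3, 1/3)
2. S lies on line JX with JS:SX = 5:(-4) ⇒ S = (5/3, 5/3)
through A parallel to XZ: direction (-1/3, 2/3); meets SX at V = (2/3, 2/3)
V = S + t·(X−S) with t = 3/4

t = 3/4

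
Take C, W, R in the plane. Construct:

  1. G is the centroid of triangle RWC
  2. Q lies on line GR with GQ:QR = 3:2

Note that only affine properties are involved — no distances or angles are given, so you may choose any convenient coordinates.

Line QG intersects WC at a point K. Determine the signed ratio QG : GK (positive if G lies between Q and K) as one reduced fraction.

Assign C = (0, 0), W = (1, 0), R = (0, 1) — the answer is frame-independent, so this choice is without loss of generality.
1. G is the centroid of triangle RWC ⇒ G = (1/3, 1/3)
2. Q lies on line GR with GQ:QR = 3:2 ⇒ Q = (2/15, 11/15)
line QG meets WC at K = (1/2, 0)
G = Q + t·(K−Q) with t = 6/11, so QG:GK = 6/11:5/11

QG:GK = 6/5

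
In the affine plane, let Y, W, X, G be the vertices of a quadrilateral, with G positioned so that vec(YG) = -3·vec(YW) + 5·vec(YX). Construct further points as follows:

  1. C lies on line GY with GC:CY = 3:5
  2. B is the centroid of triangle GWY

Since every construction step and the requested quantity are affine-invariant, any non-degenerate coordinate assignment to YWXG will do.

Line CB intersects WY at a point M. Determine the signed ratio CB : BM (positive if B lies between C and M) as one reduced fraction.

CB:BM = 7/8

Work in coordinates with Y = (0, 0), W = (1, 0), X = (0, 1), G = (-3, 5).
1. C lies on line GY with GC:CY = 3:5 ⇒ C = (-15/8, 25/8)
2. B is the centroid of triangle GWY ⇒ B = (-2/3, 5/3)
line CB meets WY at M = (5/7, 0)
B = C + t·(M−C) with t = 7/15, so CB:BM = 7/15:8/15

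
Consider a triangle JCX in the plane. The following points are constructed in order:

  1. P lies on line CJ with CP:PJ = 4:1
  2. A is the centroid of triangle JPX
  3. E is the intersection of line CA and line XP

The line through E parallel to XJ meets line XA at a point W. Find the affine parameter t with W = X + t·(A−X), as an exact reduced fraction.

t = 27/13

Choose coordinates J = (0, 0), C = (1, 0), X = (0, 1).
1. P lies on line CJ with CP:PJ = 4:1 ⇒ P = (1/5, 0)
2. A is the centroid of triangle JPX ⇒ A = (1/15, 1/3)
3. E is the intersection of line CA and line XP ⇒ E = (9/65, 4/13)
through E parallel to XJ: direction (0, -1); meets XA at W = (9/65, -5/13)
W = X + t·(A−X) with t = 27/13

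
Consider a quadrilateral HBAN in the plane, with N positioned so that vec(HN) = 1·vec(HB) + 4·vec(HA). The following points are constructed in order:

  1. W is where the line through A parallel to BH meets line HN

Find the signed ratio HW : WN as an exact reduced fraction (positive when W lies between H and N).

Set H = (0, 0), B = (1, 0), A = (0, 1), N = (1, 4); any affine frame gives the same invariant.
1. W is where the line through A parallel to BH meets line HN ⇒ W = (1/4, 1)
W = H + t·(N−H) with t = 1/4, so HW:WN = t:(1−t) = 1/4:3/4

HW:WN = 1/3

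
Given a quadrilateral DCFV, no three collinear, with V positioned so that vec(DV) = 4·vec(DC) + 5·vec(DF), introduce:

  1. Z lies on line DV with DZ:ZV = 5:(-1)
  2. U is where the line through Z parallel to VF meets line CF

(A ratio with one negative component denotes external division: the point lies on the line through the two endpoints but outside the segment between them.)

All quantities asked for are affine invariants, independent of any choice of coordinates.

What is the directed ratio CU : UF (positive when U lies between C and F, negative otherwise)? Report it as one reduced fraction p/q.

Set D = (0, 0), C = (1, 0), F = (0, 1), V = (4, 5); any affine frame gives the same invariant.
1. Z lies on line DV with DZ:ZV = 5:(-1) ⇒ Z = (5, 25/4)
2. U is where the line through Z parallel to VF meets line CF ⇒ U = (-1/8, 9/8)
U = C + t·(F−C) with t = 9/8, so CU:UF = t:(1−t) = 9/8:-1/8

CU:UF = -9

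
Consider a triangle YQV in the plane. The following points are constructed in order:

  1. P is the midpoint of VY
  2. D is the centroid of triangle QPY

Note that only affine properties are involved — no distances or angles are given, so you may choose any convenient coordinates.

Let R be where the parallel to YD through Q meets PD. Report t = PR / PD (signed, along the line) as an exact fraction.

t = 2

Choose coordinates Y = (0, 0), Q = (1, 0), V = (0, 1).
1. P is the midpoint of VY ⇒ P = (0, 1/2)
2. D is the centroid of triangle QPY ⇒ D = (1/3, 1/6)
through Q parallel to YD: direction (1/3, 1/6); meets PD at R = (2/3, -1/6)
R = P + t·(D−P) with t = 2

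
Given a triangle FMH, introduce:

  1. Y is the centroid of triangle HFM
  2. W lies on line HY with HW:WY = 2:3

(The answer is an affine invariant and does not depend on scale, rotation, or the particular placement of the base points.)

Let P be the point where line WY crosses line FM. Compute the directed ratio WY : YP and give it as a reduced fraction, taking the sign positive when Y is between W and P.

Choose coordinates F = (0, 0), M = (1, 0), H = (0, 1).
1. Y is the centroid of triangle HFM ⇒ Y = (1/3, 1/3)
2. W lies on line HY with HW:WY = 2:3 ⇒ W = (2/15, 11/15)
line WY meets FM at P = (1/2, 0)
Y = W + t·(P−W) with t = 6/11, so WY:YP = 6/11:5/11

WY:YP = 6/5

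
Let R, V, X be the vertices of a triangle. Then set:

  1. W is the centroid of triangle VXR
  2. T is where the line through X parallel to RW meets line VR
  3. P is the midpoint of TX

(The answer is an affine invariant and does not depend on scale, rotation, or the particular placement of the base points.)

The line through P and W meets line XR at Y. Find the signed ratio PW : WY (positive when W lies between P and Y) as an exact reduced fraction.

Work in coordinates with R = (0, 0), V = (1, 0), X = (0, 1).
1. W is the centroid of triangle VXR ⇒ W = (1/3, 1/3)
2. T is where the line through X parallel to RW meets line VR ⇒ T = (-1, 0)
3. P is the midpoint of TX ⇒ P = (-1/2, 1/2)
line PW meets XR at Y = (0, 2/5)
W = P + t·(Y−P) with t = 5/3, so PW:WY = 5/3:-2/3

PW:WY = -5/2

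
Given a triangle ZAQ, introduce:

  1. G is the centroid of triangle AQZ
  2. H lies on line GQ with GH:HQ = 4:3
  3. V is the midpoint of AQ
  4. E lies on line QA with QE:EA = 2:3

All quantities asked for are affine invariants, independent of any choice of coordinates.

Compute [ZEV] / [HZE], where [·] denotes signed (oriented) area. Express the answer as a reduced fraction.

[ZEV]:[HZE] = -1/2

Work in coordinates with Z = (0, 0), A = (1, 0), Q = (0, 1).
1. G is the centroid of triangle AQZ ⇒ G = (1/3, 1/3)
2. H lies on line GQ with GH:HQ = 4:3 ⇒ H = (1/7, 5/7)
3. V is the midpoint of AQ ⇒ V = (1/2, 1/2)
4. E lies on line QA with QE:EA = 2:3 ⇒ E = (2/5, 3/5)
2·[ZEV] = -1/10, 2·[HZE] = 1/5
[ZEV]:[HZE] = -1/10:1/5 = -1/2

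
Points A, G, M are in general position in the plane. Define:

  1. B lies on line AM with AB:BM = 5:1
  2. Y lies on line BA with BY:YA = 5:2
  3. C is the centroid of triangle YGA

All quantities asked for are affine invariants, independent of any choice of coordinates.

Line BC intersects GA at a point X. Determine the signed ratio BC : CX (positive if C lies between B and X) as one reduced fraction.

BC:CX = 19/2

Set A = (0, 0), G = (1, 0), M = (0, 1); any affine frame gives the same invariant.
1. B lies on line AM with AB:BM = 5:1 ⇒ B = (0, 5/6)
2. Y lies on line BA with BY:YA = 5:2 ⇒ Y = (0, 5/21)
3. C is the centroid of triangle YGA ⇒ C = (1/3, 5/63)
line BC meets GA at X = (7/19, 0)
C = B + t·(X−B) with t = 19/21, so BC:CX = 19/21:2/21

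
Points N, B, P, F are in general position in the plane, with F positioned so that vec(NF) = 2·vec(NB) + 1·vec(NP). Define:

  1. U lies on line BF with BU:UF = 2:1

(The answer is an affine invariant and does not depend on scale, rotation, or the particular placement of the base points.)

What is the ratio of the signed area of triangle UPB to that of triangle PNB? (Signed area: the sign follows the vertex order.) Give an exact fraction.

[UPB]:[PNB] = 4/3

Set N = (0, 0), B = (1, 0), P = (0, 1), F = (2, 1); any affine frame gives the same invariant.
1. U lies on line BF with BU:UF = 2:1 ⇒ U = (5/3, 2/3)
2·[UPB] = 4/3, 2·[PNB] = 1
[UPB]:[PNB] = 4/3:1 = 4/3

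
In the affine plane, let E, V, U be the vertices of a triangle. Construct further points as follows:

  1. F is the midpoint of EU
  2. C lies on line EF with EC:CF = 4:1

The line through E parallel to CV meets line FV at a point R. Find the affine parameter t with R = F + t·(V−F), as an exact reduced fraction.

t = 5

Set E = (0, 0), V = (1, 0), U = (0, 1); any affine frame gives the same invariant.
1. F is the midpoint of EU ⇒ F = (0, 1/2)
2. C lies on line EF with EC:CF = 4:1 ⇒ C = (0, 2/5)
through E parallel to CV: direction (1, -2/5); meets FV at R = (5, -2)
R = F + t·(V−F) with t = 5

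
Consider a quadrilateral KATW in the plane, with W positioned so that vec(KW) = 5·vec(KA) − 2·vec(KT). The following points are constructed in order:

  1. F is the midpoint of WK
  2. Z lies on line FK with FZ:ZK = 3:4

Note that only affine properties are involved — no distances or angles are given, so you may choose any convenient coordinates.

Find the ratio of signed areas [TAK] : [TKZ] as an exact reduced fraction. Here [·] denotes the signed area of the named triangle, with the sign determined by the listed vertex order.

[TAK]:[TKZ] = -7/10

Assign K = (0, 0), A = (1, 0), T = (0, 1), W = (5, -2) — the answer is frame-independent, so this choice is without loss of generality.
1. F is the midpoint of WK ⇒ F = (5/2, -1)
2. Z lies on line FK with FZ:ZK = 3:4 ⇒ Z = (10/7, -4/7)
2·[TAK] = -1, 2·[TKZ] = 10/7
[TAK]:[TKZ] = -1:10/7 = -7/10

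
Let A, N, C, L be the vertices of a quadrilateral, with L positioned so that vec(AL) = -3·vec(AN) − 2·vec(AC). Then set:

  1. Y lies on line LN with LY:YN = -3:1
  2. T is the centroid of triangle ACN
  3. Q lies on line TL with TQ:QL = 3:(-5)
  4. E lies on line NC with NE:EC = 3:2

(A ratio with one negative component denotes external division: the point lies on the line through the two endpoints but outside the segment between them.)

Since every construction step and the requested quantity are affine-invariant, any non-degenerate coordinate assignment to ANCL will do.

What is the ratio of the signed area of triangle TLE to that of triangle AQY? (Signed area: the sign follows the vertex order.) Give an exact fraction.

[TLE]:[AQY] = 22/185

Work in coordinates with A = (0, 0), N = (1, 0), C = (0, 1), L = (-3, -2).
1. Y lies on line LN with LY:YN = -3:1 ⇒ Y = (3, 1)
2. T is the centroid of triangle ACN ⇒ T = (1/3, 1/3)
3. Q lies on line TL with TQ:QL = 3:(-5) ⇒ Q = (16/3, 23/6)
4. E lies on line NC with NE:EC = 3:2 ⇒ E = (2/5, 3/5)
2·[TLE] = -11/15, 2·[AQY] = -37/6
[TLE]:[AQY] = -11/15:-37/6 = 22/185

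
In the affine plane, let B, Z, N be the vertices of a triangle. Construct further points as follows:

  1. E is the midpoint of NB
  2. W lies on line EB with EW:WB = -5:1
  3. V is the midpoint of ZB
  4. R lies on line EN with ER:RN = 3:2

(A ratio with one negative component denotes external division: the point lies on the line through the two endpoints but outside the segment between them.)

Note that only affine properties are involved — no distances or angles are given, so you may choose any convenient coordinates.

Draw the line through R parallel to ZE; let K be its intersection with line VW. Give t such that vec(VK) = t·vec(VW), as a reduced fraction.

Set B = (0, 0), Z = (1, 0), N = (0, 1); any affine frame gives the same invariant.
1. E is the midpoint of NB ⇒ E = (0, 1/2)
2. W lies on line EB with EW:WB = -5:1 ⇒ W = (0, -1/8)
3. V is the midpoint of ZB ⇒ V = (1/2, 0)
4. R lies on line EN with ER:RN = 3:2 ⇒ R = (0, 4/5)
through R parallel to ZE: direction (-1, 1/2); meets VW at K = (37/30, 11/60)
K = V + t·(W−V) with t = -22/15

t = -22/15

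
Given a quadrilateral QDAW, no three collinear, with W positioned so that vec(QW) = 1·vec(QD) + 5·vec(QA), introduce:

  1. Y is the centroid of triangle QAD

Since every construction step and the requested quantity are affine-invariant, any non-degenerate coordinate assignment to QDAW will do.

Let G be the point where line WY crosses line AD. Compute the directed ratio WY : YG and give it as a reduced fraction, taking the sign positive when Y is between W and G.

WY:YG = -16

Set Q = (0, 0), D = (1, 0), A = (0, 1), W = (1, 5); any affine frame gives the same invariant.
1. Y is the centroid of triangle QAD ⇒ Y = (1/3, 1/3)
line WY meets AD at G = (3/8, 5/8)
Y = W + t·(G−W) with t = 16/15, so WY:YG = 16/15:-1/15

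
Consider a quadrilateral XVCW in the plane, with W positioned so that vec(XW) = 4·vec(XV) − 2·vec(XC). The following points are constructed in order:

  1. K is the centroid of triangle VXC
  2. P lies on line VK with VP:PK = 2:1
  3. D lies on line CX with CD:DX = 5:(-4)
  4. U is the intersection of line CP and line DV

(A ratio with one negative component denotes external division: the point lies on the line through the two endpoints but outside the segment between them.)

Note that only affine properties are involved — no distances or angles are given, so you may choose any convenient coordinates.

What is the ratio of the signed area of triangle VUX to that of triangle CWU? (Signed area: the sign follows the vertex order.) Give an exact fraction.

[VUX]:[CWU] = 8/65

Assign X = (0, 0), V = (1, 0), C = (0, 1), W = (4, -2) — the answer is frame-independent, so this choice is without loss of generality.
1. K is the centroid of triangle VXC ⇒ K = (1/3, 1/3)
2. P lies on line VK with VP:PK = 2:1 ⇒ P = (5/9, 2/9)
3. D lies on line CX with CD:DX = 5:(-4) ⇒ D = (0, -4)
4. U is the intersection of line CP and line DV ⇒ U = (25/27, -8/27)
2·[VUX] = -8/27, 2·[CWU] = -65/27
[VUX]:[CWU] = -8/27:-65/27 = 8/65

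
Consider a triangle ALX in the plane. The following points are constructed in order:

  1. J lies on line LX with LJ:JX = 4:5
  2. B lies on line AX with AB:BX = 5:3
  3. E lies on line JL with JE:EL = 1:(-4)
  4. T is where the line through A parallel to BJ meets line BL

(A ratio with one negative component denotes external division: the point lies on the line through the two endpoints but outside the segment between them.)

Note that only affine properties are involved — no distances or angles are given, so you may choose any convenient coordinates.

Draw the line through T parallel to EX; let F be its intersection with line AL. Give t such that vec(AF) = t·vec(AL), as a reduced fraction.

t = 45/32

Assign A = (0, 0), L = (1, 0), X = (0, 1) — the answer is frame-independent, so this choice is without loss of generality.
1. J lies on line LX with LJ:JX = 4:5 ⇒ J = (5/9, 4/9)
2. B lies on line AX with AB:BX = 5:3 ⇒ B = (0, 5/8)
3. E lies on line JL with JE:EL = 1:(-4) ⇒ E = (11/27, 16/27)
4. T is where the line through A parallel to BJ meets line BL ⇒ T = (25/12, -65/96)
through T parallel to EX: direction (-11/27, 11/27); meets AL at F = (45/32, 0)
F = A + t·(L−A) with t = 45/32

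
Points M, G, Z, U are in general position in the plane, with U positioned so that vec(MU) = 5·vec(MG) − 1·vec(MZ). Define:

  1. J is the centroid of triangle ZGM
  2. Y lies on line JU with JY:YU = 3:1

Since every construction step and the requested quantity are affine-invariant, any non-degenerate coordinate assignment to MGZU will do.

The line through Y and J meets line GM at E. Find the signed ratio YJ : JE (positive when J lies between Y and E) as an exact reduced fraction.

Set M = (0, 0), G = (1, 0), Z = (0, 1), U = (5, -1); any affine frame gives the same invariant.
1. J is the centroid of triangle ZGM ⇒ J = (1/3, 1/3)
2. Y lies on line JU with JY:YU = 3:1 ⇒ Y = (23/6, -2/3)
line YJ meets GM at E = (3/2, 0)
J = Y + t·(E−Y) with t = 3/2, so YJ:JE = 3/2:-1/2

YJ:JE = -3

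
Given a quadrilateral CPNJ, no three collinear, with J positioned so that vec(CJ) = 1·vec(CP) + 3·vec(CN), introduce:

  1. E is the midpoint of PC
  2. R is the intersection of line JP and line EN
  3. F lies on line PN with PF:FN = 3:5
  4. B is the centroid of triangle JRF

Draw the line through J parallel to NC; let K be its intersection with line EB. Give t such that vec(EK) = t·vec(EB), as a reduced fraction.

Choose coordinates C = (0, 0), P = (1, 0), N = (0, 1), J = (1, 3).
1. E is the midpoint of PC ⇒ E = (1/2, 0)
2. R is the intersection of line JP and line EN ⇒ R = (1, -1)
3. F lies on line PN with PF:FN = 3:5 ⇒ F = (5/8, 3/8)
4. B is the centroid of triangle JRF ⇒ B = (7/8, 19/24)
through J parallel to NC: direction (0, -1); meets EB at K = (1, 19/18)
K = E + t·(B−E) with t = 4/3

t = 4/3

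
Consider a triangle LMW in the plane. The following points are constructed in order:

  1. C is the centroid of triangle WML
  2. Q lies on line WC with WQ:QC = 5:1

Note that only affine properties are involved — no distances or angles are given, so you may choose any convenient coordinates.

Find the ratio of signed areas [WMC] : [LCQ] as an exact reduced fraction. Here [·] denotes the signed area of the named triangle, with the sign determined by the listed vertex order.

Choose coordinates L = (0, 0), M = (1, 0), W = (0, 1).
1. C is the centroid of triangle WML ⇒ C = (1/3, 1/3)
2. Q lies on line WC with WQ:QC = 5:1 ⇒ Q = (5/18, 4/9)
2·[WMC] = -1/3, 2·[LCQ] = 1/18
[WMC]:[LCQ] = -1/3:1/18 = -6

[WMC]:[LCQ] = -6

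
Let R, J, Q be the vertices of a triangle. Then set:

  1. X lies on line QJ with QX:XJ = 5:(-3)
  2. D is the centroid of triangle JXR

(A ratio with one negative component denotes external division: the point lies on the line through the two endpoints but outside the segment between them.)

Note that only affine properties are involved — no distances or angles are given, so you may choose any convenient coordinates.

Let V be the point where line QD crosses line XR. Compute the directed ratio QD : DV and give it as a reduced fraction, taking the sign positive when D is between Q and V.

Choose coordinates R = (0, 0), J = (1, 0), Q = (0, 1).
1. X lies on line QJ with QX:XJ = 5:(-3) ⇒ X = (5/2, -3/2)
2. D is the centroid of triangle JXR ⇒ D = (7/6, -1/2)
line QD meets XR at V = (35/24, -7/8)
D = Q + t·(V−Q) with t = 4/5, so QD:DV = 4/5:1/5

QD:DV = 4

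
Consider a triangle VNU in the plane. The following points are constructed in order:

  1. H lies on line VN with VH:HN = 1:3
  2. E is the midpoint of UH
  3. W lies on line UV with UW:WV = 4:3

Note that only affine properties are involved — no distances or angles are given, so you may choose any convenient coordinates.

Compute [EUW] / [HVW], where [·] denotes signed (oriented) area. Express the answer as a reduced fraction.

[EUW]:[HVW] = -2/3

Work in coordinates with V = (0, 0), N = (1, 0), U = (0, 1).
1. H lies on line VN with VH:HN = 1:3 ⇒ H = (1/4, 0)
2. E is the midpoint of UH ⇒ E = (1/8, 1/2)
3. W lies on line UV with UW:WV = 4:3 ⇒ W = (0, 3/7)
2·[EUW] = 1/14, 2·[HVW] = -3/28
[EUW]:[HVW] = 1/14:-3/28 = -2/3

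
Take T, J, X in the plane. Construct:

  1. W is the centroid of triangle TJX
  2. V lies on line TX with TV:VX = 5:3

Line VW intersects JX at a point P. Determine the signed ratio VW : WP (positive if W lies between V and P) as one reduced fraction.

VW:WP = 1/8

Work in coordinates with T = (0, 0), J = (1, 0), X = (0, 1).
1. W is the centroid of triangle TJX ⇒ W = (1/3, 1/3)
2. V lies on line TX with TV:VX = 5:3 ⇒ V = (0, 5/8)
line VW meets JX at P = (3, -2)
W = V + t·(P−V) with t = 1/9, so VW:WP = 1/9:8/9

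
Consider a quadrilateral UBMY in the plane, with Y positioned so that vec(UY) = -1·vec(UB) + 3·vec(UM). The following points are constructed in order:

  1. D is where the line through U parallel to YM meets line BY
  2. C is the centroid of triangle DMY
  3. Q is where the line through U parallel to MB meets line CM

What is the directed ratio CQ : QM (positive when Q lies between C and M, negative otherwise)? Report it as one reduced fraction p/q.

Choose coordinates U = (0, 0), B = (1, 0), M = (0, 1), Y = (-1, 3).
1. D is where the line through U parallel to YM meets line BY ⇒ D = (-3, 6)
2. C is the centroid of triangle DMY ⇒ C = (-4/3, 10/3)
3. Q is where the line through U parallel to MB meets line CM ⇒ Q = (4/3, -4/3)
Q = C + t·(M−C) with t = 2, so CQ:QM = t:(1−t) = 2:-1

CQ:QM = -2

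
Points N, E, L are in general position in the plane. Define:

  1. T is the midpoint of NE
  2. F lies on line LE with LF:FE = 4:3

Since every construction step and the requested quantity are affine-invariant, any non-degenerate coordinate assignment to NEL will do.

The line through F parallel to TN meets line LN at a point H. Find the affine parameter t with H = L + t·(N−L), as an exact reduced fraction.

t = 4/7

Assign N = (0, 0), E = (1, 0), L = (0, 1) — the answer is frame-independent, so this choice is without loss of generality.
1. T is the midpoint of NE ⇒ T = (1/2, 0)
2. F lies on line LE with LF:FE = 4:3 ⇒ F = (4/7, 3/7)
through F parallel to TN: direction (-1/2, 0); meets LN at H = (0, 3/7)
H = L + t·(N−L) with t = 4/7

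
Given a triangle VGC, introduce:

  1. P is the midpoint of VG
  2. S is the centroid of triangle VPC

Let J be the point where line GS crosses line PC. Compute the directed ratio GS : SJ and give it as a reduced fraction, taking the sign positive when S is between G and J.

Set V = (0, 0), G = (1, 0), C = (0, 1); any affine frame gives the same invariant.
1. P is the midpoint of VG ⇒ P = (1/2, 0)
2. S is the centroid of triangle VPC ⇒ S = (1/6, 1/3)
line GS meets PC at J = (3/8, 1/4)
S = G + t·(J−G) with t = 4/3, so GS:SJ = 4/3:-1/3

GS:SJ = -4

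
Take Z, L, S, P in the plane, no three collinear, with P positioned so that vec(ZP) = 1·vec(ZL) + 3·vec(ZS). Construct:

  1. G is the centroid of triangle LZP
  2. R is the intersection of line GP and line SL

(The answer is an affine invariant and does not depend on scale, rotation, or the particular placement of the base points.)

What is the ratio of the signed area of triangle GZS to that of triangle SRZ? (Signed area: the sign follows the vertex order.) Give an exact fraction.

Assign Z = (0, 0), L = (1, 0), S = (0, 1), P = (1, 3) — the answer is frame-independent, so this choice is without loss of generality.
1. G is the centroid of triangle LZP ⇒ G = (2/3, 1)
2. R is the intersection of line GP and line SL ⇒ R = (4/7, 3/7)
2·[GZS] = -2/3, 2·[SRZ] = -4/7
[GZS]:[SRZ] = -2/3:-4/7 = 7/6

[GZS]:[SRZ] = 7/6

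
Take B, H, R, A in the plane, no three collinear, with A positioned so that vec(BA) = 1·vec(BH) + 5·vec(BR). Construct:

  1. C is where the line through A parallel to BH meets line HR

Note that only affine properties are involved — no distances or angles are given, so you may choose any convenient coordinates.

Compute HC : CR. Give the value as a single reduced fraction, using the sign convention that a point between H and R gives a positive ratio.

HC:CR = -5/4

Set B = (0, 0), H = (1, 0), R = (0, 1), A = (1, 5); any affine frame gives the same invariant.
1. C is where the line through A parallel to BH meets line HR ⇒ C = (-4, 5)
C = H + t·(R−H) with t = 5, so HC:CR = t:(1−t) = 5:-4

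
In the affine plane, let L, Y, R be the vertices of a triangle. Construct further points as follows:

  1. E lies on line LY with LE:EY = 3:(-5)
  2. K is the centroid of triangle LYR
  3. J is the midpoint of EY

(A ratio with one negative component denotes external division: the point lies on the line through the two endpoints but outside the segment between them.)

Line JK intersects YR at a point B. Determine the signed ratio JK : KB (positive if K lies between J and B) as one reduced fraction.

JK:KB = 11/4

Assign L = (0, 0), Y = (1, 0), R = (0, 1) — the answer is frame-independent, so this choice is without loss of generality.
1. E lies on line LY with LE:EY = 3:(-5) ⇒ E = (-3/2, 0)
2. K is the centroid of triangle LYR ⇒ K = (1/3, 1/3)
3. J is the midpoint of EY ⇒ J = (-1/4, 0)
line JK meets YR at B = (6/11, 5/11)
K = J + t·(B−J) with t = 11/15, so JK:KB = 11/15:4/15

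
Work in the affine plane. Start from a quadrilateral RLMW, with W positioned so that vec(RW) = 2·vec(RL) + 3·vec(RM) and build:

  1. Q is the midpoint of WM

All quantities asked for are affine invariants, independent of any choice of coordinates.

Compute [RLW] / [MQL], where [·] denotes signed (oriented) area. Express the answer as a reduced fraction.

Choose coordinates R = (0, 0), L = (1, 0), M = (0, 1), W = (2, 3).
1. Q is the midpoint of WM ⇒ Q = (1, 2)
2·[RLW] = 3, 2·[MQL] = -2
[RLW]:[MQL] = 3:-2 = -3/2

[RLW]:[MQL] = -3/2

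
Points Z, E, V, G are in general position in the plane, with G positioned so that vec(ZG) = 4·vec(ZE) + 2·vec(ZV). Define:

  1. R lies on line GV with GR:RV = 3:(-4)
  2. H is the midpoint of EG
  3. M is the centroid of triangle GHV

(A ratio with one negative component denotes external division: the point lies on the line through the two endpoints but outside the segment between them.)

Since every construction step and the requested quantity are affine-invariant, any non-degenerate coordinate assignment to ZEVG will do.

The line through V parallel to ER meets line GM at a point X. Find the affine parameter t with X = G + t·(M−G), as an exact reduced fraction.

t = -6

Assign Z = (0, 0), E = (1, 0), V = (0, 1), G = (4, 2) — the answer is frame-independent, so this choice is without loss of generality.
1. R lies on line GV with GR:RV = 3:(-4) ⇒ R = (16, 5)
2. H is the midpoint of EG ⇒ H = (5/2, 1)
3. M is the centroid of triangle GHV ⇒ M = (13/6, 4/3)
through V parallel to ER: direction (15, 5); meets GM at X = (15, 6)
X = G + t·(M−G) with t = -6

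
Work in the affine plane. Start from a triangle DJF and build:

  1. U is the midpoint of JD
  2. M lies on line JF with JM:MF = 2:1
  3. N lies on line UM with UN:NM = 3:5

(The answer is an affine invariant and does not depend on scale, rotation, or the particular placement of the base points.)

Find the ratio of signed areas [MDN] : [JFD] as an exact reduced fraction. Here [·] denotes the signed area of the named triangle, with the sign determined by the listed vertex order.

Work in coordinates with D = (0, 0), J = (1, 0), F = (0, 1).
1. U is the midpoint of JD ⇒ U = (1/2, 0)
2. M lies on line JF with JM:MF = 2:1 ⇒ M = (1/3, 2/3)
3. N lies on line UM with UN:NM = 3:5 ⇒ N = (7/16, 1/4)
2·[MDN] = 5/24, 2·[JFD] = 1
[MDN]:[JFD] = 5/24:1 = 5/24

[MDN]:[JFD] = 5/24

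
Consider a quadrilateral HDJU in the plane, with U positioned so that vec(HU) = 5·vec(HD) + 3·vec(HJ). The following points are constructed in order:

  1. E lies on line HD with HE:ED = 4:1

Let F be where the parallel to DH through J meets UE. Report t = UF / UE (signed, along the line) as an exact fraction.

t = 2/3

Work in coordinates with H = (0, 0), D = (1, 0), J = (0, 1), U = (5, 3).
1. E lies on line HD with HE:ED = 4:1 ⇒ E = (4/5, 0)
through J parallel to DH: direction (-1, 0); meets UE at F = (11/5, 1)
F = U + t·(E−U) with t = 2/3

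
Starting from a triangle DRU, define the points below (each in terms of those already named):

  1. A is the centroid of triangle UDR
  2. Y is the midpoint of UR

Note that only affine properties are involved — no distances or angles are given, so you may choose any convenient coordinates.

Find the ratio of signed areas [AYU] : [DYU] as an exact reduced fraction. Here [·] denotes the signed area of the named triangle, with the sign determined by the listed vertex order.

Assign D = (0, 0), R = (1, 0), U = (0, 1) — the answer is frame-independent, so this choice is without loss of generality.
1. A is the centroid of triangle UDR ⇒ A = (1/3, 1/3)
2. Y is the midpoint of UR ⇒ Y = (1/2, 1/2)
2·[AYU] = 1/6, 2·[DYU] = 1/2
[AYU]:[DYU] = 1/6:1/2 = 1/3

[AYU]:[DYU] = 1/3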